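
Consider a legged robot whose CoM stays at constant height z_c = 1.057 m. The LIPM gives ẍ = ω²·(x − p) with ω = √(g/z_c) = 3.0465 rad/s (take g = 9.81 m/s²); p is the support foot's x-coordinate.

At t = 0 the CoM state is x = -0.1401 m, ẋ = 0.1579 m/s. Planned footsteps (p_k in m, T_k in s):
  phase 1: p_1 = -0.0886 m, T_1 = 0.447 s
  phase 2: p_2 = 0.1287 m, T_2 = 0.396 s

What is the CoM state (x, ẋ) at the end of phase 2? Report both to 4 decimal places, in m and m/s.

x = -0.2687, ẋ = -0.9884

phase 1: p=-0.0886, T=0.447, ωT=1.361786, cosh=2.079680, sinh=1.823477; start (x,ẋ)=(-0.140100, 0.157900) → end (x,ẋ)=(-0.101193, 0.042287)
phase 2: p=0.1287, T=0.396, ωT=1.206414, cosh=1.820375, sinh=1.521106; start (x,ẋ)=(-0.101193, 0.042287) → end (x,ẋ)=(-0.268677, -0.988355)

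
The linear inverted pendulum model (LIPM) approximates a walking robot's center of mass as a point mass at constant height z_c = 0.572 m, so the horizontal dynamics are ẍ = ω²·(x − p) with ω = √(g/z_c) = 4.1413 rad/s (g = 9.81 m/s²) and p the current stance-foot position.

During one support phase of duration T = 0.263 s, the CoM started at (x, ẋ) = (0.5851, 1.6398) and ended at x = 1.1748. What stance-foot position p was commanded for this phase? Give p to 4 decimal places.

p = 0.4812

ωT = 4.1413·0.263 = 1.089162; cosh(ωT) = 1.654140, sinh(ωT) = 1.317642
x(T) = p + (x₀−p)·cosh(ωT) + (ẋ₀/ω)·sinh(ωT) ⇒ p·(1 − cosh) = x(T) − x₀·cosh − (ẋ₀/ω)·sinh
numerator   = 1.1748 − (0.5851)·1.654140 − (1.6398/4.1413)·1.317642 = -0.314775
denominator = 1 − 1.654140 = -0.654140
p = -0.314775 / -0.654140 = 0.4812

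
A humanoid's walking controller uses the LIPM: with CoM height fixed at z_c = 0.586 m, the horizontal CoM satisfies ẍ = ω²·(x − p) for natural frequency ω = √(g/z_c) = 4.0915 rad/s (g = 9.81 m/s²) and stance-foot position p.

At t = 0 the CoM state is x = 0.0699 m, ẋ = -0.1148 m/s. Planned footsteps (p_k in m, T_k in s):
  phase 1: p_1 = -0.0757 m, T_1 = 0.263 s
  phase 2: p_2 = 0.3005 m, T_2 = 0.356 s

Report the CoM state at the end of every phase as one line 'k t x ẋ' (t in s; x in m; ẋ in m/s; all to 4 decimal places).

1 0.2630 0.1263 0.5842
2 0.6190 0.1961 -0.1249

phase 1: p=-0.0757, T=0.263, ωT=1.076064, cosh=1.637024, sinh=1.296089; start (x,ẋ)=(0.069900, -0.114800) → end (x,ẋ)=(0.126285, 0.584179)
phase 2: p=0.3005, T=0.356, ωT=1.456574, cosh=2.262133, sinh=2.029100; start (x,ẋ)=(0.126285, 0.584179) → end (x,ẋ)=(0.196114, -0.124854)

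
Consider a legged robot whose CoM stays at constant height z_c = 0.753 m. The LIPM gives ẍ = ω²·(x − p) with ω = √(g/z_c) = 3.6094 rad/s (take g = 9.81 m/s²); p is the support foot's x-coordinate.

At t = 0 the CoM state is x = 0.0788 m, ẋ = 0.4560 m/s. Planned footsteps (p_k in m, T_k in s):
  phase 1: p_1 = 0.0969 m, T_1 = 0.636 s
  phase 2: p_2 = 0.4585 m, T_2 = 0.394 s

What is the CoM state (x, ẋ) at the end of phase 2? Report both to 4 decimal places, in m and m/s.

phase 1: p=0.0969, T=0.636, ωT=2.295578, cosh=5.015441, sinh=4.914737; start (x,ẋ)=(0.078800, 0.456000) → end (x,ẋ)=(0.627033, 1.965960)
phase 2: p=0.4585, T=0.394, ωT=1.422104, cosh=2.193519, sinh=1.952313; start (x,ẋ)=(0.627033, 1.965960) → end (x,ẋ)=(1.891561, 5.499968)

x = 1.8916, ẋ = 5.5000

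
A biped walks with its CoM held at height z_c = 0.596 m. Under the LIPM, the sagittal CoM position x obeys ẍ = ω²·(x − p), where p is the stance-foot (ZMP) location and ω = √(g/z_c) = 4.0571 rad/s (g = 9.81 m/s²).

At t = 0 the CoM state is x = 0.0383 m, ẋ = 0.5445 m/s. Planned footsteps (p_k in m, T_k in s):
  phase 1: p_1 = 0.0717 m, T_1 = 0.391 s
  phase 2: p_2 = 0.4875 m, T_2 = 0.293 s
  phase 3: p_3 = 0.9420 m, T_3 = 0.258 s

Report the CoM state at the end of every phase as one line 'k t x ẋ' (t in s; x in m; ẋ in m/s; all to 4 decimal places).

phase 1: p=0.0717, T=0.391, ωT=1.586326, cosh=2.545221, sinh=2.340545; start (x,ẋ)=(0.038300, 0.544500) → end (x,ẋ)=(0.300812, 1.068712)
phase 2: p=0.4875, T=0.293, ωT=1.188730, cosh=1.793759, sinh=1.489151; start (x,ẋ)=(0.300812, 1.068712) → end (x,ẋ)=(0.544896, 0.789113)
phase 3: p=0.9420, T=0.258, ωT=1.046732, cosh=1.599705, sinh=1.248622; start (x,ẋ)=(0.544896, 0.789113) → end (x,ẋ)=(0.549610, -0.749295)

1 0.3910 0.3008 1.0687
2 0.6840 0.5449 0.7891
3 0.9420 0.5496 -0.7493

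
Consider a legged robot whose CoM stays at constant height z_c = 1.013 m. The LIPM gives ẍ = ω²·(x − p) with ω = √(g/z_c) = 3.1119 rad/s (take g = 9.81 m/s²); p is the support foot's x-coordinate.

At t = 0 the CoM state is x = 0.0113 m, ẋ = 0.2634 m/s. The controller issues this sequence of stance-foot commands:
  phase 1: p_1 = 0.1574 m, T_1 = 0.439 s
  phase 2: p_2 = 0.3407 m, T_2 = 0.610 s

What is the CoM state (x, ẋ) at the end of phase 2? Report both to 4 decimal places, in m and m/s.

x = -1.0931, ẋ = -4.3490

phase 1: p=0.1574, T=0.439, ωT=1.366124, cosh=2.087610, sinh=1.832517; start (x,ẋ)=(0.011300, 0.263400) → end (x,ẋ)=(0.007509, -0.283275)
phase 2: p=0.3407, T=0.610, ωT=1.898259, cosh=3.412047, sinh=3.262218; start (x,ẋ)=(0.007509, -0.283275) → end (x,ẋ)=(-1.093119, -4.348994)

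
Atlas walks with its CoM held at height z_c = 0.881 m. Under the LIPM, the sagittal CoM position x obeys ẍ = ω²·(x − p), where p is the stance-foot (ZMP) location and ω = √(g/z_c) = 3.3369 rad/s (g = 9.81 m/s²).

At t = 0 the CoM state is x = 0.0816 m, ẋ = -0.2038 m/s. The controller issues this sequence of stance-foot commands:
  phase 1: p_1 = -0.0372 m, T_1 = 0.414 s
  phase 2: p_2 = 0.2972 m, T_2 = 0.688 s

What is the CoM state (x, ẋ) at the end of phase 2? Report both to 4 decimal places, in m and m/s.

x = -0.2369, ẋ = -1.6849

phase 1: p=-0.0372, T=0.414, ωT=1.381477, cosh=2.115991, sinh=1.864784; start (x,ẋ)=(0.081600, -0.203800) → end (x,ẋ)=(0.100289, 0.308006)
phase 2: p=0.2972, T=0.688, ωT=2.295787, cosh=5.016467, sinh=4.915785; start (x,ẋ)=(0.100289, 0.308006) → end (x,ẋ)=(-0.236858, -1.684931)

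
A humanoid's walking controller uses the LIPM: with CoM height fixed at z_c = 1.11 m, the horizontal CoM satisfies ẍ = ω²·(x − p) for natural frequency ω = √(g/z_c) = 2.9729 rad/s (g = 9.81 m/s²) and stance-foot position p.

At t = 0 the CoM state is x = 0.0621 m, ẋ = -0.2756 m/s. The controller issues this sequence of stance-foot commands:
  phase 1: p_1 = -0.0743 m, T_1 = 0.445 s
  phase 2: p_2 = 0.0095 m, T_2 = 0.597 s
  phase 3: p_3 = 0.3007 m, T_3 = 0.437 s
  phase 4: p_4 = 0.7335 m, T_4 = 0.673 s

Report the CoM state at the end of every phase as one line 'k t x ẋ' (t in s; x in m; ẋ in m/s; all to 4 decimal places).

1 0.4450 0.0382 0.1532
2 1.0420 0.2443 0.7095
3 1.4790 0.5945 1.1127
4 2.1520 1.5688 2.6897

phase 1: p=-0.0743, T=0.445, ωT=1.322941, cosh=2.010398, sinh=1.744047; start (x,ẋ)=(0.062100, -0.275600) → end (x,ẋ)=(0.038238, 0.153152)
phase 2: p=0.0095, T=0.597, ωT=1.774821, cosh=3.034370, sinh=2.864857; start (x,ẋ)=(0.038238, 0.153152) → end (x,ẋ)=(0.244287, 0.709478)
phase 3: p=0.3007, T=0.437, ωT=1.299157, cosh=1.969484, sinh=1.696722; start (x,ẋ)=(0.244287, 0.709478) → end (x,ẋ)=(0.594516, 1.112750)
phase 4: p=0.7335, T=0.673, ωT=2.000762, cosh=3.764959, sinh=3.629727; start (x,ẋ)=(0.594516, 1.112750) → end (x,ẋ)=(1.568831, 2.689711)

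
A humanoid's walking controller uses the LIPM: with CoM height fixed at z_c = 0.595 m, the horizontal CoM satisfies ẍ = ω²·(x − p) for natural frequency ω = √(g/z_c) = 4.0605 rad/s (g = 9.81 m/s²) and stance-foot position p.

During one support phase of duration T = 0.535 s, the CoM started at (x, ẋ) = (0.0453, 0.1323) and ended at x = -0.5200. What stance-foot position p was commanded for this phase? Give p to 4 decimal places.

ωT = 4.0605·0.535 = 2.172368; cosh(ωT) = 4.446476, sinh(ωT) = 4.332568
x(T) = p + (x₀−p)·cosh(ωT) + (ẋ₀/ω)·sinh(ωT) ⇒ p·(1 − cosh) = x(T) − x₀·cosh − (ẋ₀/ω)·sinh
numerator   = -0.5200 − (0.0453)·4.446476 − (0.1323/4.0605)·4.332568 = -0.862590
denominator = 1 − 4.446476 = -3.446476
p = -0.862590 / -3.446476 = 0.2503

p = 0.2503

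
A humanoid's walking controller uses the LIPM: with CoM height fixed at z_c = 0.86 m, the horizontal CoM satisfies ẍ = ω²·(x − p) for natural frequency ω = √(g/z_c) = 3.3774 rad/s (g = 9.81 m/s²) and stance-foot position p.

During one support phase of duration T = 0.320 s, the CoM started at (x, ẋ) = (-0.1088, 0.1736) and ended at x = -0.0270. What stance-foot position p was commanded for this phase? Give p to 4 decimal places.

ωT = 3.3774·0.320 = 1.080768; cosh(ωT) = 1.643138, sinh(ωT) = 1.303804
x(T) = p + (x₀−p)·cosh(ωT) + (ẋ₀/ω)·sinh(ωT) ⇒ p·(1 − cosh) = x(T) − x₀·cosh − (ẋ₀/ω)·sinh
numerator   = -0.0270 − (-0.1088)·1.643138 − (0.1736/3.3774)·1.303804 = 0.084757
denominator = 1 − 1.643138 = -0.643138
p = 0.084757 / -0.643138 = -0.1318

p = -0.1318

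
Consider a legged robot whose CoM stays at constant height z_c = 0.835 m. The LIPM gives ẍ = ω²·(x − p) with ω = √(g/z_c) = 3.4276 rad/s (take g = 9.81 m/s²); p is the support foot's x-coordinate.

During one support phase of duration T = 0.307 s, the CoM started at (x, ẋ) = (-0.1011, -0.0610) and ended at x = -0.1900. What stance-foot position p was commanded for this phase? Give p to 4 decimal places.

p = 0.0086

ωT = 3.4276·0.307 = 1.052273; cosh(ωT) = 1.606649, sinh(ωT) = 1.257506
x(T) = p + (x₀−p)·cosh(ωT) + (ẋ₀/ω)·sinh(ωT) ⇒ p·(1 − cosh) = x(T) − x₀·cosh − (ẋ₀/ω)·sinh
numerator   = -0.1900 − (-0.1011)·1.606649 − (-0.0610/3.4276)·1.257506 = -0.005188
denominator = 1 − 1.606649 = -0.606649
p = -0.005188 / -0.606649 = 0.0086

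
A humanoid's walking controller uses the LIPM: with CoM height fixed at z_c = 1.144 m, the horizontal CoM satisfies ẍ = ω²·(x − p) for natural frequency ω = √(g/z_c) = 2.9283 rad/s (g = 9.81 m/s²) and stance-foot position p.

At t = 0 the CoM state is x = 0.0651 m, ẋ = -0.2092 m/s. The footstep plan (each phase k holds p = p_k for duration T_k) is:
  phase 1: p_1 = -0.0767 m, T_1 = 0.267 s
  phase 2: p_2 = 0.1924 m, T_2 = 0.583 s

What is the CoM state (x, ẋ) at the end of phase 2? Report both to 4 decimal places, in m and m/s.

phase 1: p=-0.0767, T=0.267, ωT=0.781856, cosh=1.321541, sinh=0.863985; start (x,ẋ)=(0.065100, -0.209200) → end (x,ẋ)=(0.048971, 0.082289)
phase 2: p=0.1924, T=0.583, ωT=1.707199, cosh=2.847435, sinh=2.666061; start (x,ẋ)=(0.048971, 0.082289) → end (x,ẋ)=(-0.141086, -0.885445)

x = -0.1411, ẋ = -0.8854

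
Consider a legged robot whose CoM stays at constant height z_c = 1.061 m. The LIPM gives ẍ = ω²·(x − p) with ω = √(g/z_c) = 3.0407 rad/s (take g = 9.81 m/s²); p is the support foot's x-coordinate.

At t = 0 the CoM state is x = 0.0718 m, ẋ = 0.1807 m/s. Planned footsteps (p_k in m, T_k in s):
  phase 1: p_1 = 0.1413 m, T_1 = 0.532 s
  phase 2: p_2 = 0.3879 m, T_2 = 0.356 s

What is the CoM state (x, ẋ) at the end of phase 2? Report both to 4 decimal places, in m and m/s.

x = -0.0971, ẋ = -1.1945

phase 1: p=0.1413, T=0.532, ωT=1.617652, cosh=2.619803, sinh=2.421439; start (x,ẋ)=(0.071800, 0.180700) → end (x,ẋ)=(0.103123, -0.038321)
phase 2: p=0.3879, T=0.356, ωT=1.082489, cosh=1.645385, sinh=1.306634; start (x,ẋ)=(0.103123, -0.038321) → end (x,ẋ)=(-0.097135, -1.194496)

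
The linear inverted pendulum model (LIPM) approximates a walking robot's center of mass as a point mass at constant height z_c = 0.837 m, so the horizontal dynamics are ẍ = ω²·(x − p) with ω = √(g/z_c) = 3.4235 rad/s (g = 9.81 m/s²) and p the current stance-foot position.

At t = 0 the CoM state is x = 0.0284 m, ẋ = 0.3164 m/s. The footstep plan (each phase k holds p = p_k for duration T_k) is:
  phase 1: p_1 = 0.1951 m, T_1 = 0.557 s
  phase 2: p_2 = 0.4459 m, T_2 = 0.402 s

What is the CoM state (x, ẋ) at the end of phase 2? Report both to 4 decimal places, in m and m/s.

x = -1.0773, ẋ = -4.9647

phase 1: p=0.1951, T=0.557, ωT=1.906890, cosh=3.440329, sinh=3.291787; start (x,ẋ)=(0.028400, 0.316400) → end (x,ẋ)=(-0.074176, -0.790094)
phase 2: p=0.4459, T=0.402, ωT=1.376247, cosh=2.106268, sinh=1.853744; start (x,ẋ)=(-0.074176, -0.790094) → end (x,ẋ)=(-1.077336, -4.964703)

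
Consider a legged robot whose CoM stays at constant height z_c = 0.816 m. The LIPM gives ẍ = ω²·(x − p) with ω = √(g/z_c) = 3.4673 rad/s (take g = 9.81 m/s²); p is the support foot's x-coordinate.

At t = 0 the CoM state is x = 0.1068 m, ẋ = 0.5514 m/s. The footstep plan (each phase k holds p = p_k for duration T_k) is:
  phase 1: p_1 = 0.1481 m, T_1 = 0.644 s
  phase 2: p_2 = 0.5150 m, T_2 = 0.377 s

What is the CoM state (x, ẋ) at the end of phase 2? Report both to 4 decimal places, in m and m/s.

x = 1.8136, ẋ = 4.8669

phase 1: p=0.1481, T=0.644, ωT=2.232941, cosh=4.717236, sinh=4.610023; start (x,ẋ)=(0.106800, 0.551400) → end (x,ẋ)=(0.686404, 1.940931)
phase 2: p=0.5150, T=0.377, ωT=1.307172, cosh=1.983146, sinh=1.712562; start (x,ẋ)=(0.686404, 1.940931) → end (x,ẋ)=(1.813580, 4.866940)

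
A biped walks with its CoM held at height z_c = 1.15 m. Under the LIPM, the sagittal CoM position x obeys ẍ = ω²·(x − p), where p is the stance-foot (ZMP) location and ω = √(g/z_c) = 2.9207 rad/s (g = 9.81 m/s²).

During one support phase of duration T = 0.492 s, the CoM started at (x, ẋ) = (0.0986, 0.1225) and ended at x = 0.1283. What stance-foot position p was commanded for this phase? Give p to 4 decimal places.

p = 0.1424

ωT = 2.9207·0.492 = 1.436984; cosh(ωT) = 2.222815, sinh(ωT) = 1.985172
x(T) = p + (x₀−p)·cosh(ωT) + (ẋ₀/ω)·sinh(ωT) ⇒ p·(1 − cosh) = x(T) − x₀·cosh − (ẋ₀/ω)·sinh
numerator   = 0.1283 − (0.0986)·2.222815 − (0.1225/2.9207)·1.985172 = -0.174132
denominator = 1 − 2.222815 = -1.222815
p = -0.174132 / -1.222815 = 0.1424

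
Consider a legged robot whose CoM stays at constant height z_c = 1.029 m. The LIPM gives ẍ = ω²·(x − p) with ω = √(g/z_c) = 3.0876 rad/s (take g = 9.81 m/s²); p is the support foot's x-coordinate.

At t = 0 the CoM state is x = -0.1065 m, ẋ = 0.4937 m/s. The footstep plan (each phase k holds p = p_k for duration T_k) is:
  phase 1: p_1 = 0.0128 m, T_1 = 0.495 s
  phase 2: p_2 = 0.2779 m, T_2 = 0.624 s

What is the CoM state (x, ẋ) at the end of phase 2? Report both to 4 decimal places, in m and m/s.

phase 1: p=0.0128, T=0.495, ωT=1.528362, cosh=2.413755, sinh=2.196864; start (x,ẋ)=(-0.106500, 0.493700) → end (x,ẋ)=(0.076112, 0.382454)
phase 2: p=0.2779, T=0.624, ωT=1.926662, cosh=3.506094, sinh=3.360460; start (x,ẋ)=(0.076112, 0.382454) → end (x,ẋ)=(-0.013333, -0.752778)

x = -0.0133, ẋ = -0.7528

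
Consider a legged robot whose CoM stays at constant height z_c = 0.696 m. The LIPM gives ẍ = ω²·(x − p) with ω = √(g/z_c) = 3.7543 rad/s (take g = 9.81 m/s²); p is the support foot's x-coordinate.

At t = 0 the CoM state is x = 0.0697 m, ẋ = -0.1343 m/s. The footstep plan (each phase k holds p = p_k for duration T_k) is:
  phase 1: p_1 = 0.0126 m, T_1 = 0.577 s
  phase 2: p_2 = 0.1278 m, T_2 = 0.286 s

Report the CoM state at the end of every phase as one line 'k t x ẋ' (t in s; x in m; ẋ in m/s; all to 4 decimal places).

phase 1: p=0.0126, T=0.577, ωT=2.166231, cosh=4.419973, sinh=4.305364; start (x,ẋ)=(0.069700, -0.134300) → end (x,ẋ)=(0.110968, 0.329341)
phase 2: p=0.1278, T=0.286, ωT=1.073730, cosh=1.634003, sinh=1.292271; start (x,ẋ)=(0.110968, 0.329341) → end (x,ẋ)=(0.213659, 0.456480)

1 0.5770 0.1110 0.3293
2 0.8630 0.2137 0.4565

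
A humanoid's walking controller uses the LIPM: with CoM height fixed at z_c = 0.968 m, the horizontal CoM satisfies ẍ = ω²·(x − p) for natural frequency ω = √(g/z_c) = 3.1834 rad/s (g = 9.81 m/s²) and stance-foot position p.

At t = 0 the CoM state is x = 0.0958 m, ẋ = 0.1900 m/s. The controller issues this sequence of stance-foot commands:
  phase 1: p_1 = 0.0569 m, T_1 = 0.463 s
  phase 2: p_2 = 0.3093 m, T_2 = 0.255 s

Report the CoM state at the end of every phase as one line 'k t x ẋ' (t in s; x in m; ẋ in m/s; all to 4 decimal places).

1 0.4630 0.2697 0.6927
2 0.7180 0.4527 0.8200

phase 1: p=0.0569, T=0.463, ωT=1.473914, cosh=2.297660, sinh=2.068633; start (x,ẋ)=(0.095800, 0.190000) → end (x,ẋ)=(0.269744, 0.692723)
phase 2: p=0.3093, T=0.255, ωT=0.811767, cosh=1.347978, sinh=0.903905; start (x,ẋ)=(0.269744, 0.692723) → end (x,ẋ)=(0.452674, 0.819955)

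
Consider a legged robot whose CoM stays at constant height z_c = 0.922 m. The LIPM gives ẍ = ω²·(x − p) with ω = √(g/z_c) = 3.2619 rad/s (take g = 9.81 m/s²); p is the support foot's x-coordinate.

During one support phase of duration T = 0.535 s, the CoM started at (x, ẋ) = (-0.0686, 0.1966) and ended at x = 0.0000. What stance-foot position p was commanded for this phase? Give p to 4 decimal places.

ωT = 3.2619·0.535 = 1.745116; cosh(ωT) = 2.950597, sinh(ωT) = 2.775972
x(T) = p + (x₀−p)·cosh(ωT) + (ẋ₀/ω)·sinh(ωT) ⇒ p·(1 − cosh) = x(T) − x₀·cosh − (ẋ₀/ω)·sinh
numerator   = -0.0000 − (-0.0686)·2.950597 − (0.1966/3.2619)·2.775972 = 0.035099
denominator = 1 − 2.950597 = -1.950597
p = 0.035099 / -1.950597 = -0.0180

p = -0.0180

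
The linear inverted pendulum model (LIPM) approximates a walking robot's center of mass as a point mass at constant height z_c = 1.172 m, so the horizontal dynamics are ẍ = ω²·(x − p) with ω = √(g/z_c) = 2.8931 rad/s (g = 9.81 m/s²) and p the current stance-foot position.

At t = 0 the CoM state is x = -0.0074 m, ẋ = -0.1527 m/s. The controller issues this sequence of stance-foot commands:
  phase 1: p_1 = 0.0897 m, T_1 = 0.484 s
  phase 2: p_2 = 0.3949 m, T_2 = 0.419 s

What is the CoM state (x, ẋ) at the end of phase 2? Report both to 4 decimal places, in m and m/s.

phase 1: p=0.0897, T=0.484, ωT=1.400260, cosh=2.151394, sinh=1.904862; start (x,ẋ)=(-0.007400, -0.152700) → end (x,ẋ)=(-0.219740, -0.863632)
phase 2: p=0.3949, T=0.419, ωT=1.212209, cosh=1.829220, sinh=1.531681; start (x,ẋ)=(-0.219740, -0.863632) → end (x,ẋ)=(-1.186641, -4.303431)

x = -1.1866, ẋ = -4.3034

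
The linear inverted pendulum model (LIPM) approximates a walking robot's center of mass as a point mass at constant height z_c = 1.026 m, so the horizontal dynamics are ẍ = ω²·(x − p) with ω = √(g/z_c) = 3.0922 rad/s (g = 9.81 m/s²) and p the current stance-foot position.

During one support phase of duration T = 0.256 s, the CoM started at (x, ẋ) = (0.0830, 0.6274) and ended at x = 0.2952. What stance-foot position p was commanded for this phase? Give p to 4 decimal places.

ωT = 3.0922·0.256 = 0.791603; cosh(ωT) = 1.330025, sinh(ωT) = 0.876907
x(T) = p + (x₀−p)·cosh(ωT) + (ẋ₀/ω)·sinh(ωT) ⇒ p·(1 − cosh) = x(T) − x₀·cosh − (ẋ₀/ω)·sinh
numerator   = 0.2952 − (0.0830)·1.330025 − (0.6274/3.0922)·0.876907 = 0.006886
denominator = 1 − 1.330025 = -0.330025
p = 0.006886 / -0.330025 = -0.0209

p = -0.0209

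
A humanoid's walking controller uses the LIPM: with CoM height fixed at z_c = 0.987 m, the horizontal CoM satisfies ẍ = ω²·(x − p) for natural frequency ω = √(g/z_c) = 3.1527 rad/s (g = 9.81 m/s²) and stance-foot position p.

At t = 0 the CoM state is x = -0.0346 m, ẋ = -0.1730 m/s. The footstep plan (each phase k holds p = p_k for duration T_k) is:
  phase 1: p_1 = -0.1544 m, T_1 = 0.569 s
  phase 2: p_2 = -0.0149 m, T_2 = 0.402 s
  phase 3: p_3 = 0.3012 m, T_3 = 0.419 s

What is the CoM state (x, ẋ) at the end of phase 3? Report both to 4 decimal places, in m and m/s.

x = 1.3321, ẋ = 3.5421

phase 1: p=-0.1544, T=0.569, ωT=1.793886, cosh=3.089544, sinh=2.923231; start (x,ẋ)=(-0.034600, -0.173000) → end (x,ẋ)=(0.055319, 0.569594)
phase 2: p=-0.0149, T=0.402, ωT=1.267385, cosh=1.916561, sinh=1.634994; start (x,ẋ)=(0.055319, 0.569594) → end (x,ẋ)=(0.415071, 1.453616)
phase 3: p=0.3012, T=0.419, ωT=1.320981, cosh=2.006985, sinh=1.740112; start (x,ẋ)=(0.415071, 1.453616) → end (x,ẋ)=(1.332052, 3.542090)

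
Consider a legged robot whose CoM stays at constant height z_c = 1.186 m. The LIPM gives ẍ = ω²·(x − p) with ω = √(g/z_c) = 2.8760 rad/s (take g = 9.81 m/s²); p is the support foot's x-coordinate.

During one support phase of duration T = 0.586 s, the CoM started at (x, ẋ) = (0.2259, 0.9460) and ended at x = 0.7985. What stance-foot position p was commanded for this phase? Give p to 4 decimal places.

p = 0.3846

ωT = 2.8760·0.586 = 1.685336; cosh(ωT) = 2.789823, sinh(ωT) = 2.604440
x(T) = p + (x₀−p)·cosh(ωT) + (ẋ₀/ω)·sinh(ωT) ⇒ p·(1 − cosh) = x(T) − x₀·cosh − (ẋ₀/ω)·sinh
numerator   = 0.7985 − (0.2259)·2.789823 − (0.9460/2.8760)·2.604440 = -0.688397
denominator = 1 − 2.789823 = -1.789823
p = -0.688397 / -1.789823 = 0.3846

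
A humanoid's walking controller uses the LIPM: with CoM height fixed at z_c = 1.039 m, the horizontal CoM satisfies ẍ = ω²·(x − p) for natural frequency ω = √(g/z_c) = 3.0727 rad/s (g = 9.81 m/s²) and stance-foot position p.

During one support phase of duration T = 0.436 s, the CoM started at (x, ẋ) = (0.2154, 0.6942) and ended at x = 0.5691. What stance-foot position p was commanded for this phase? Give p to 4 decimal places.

ωT = 3.0727·0.436 = 1.339697; cosh(ωT) = 2.039906, sinh(ωT) = 1.777981
x(T) = p + (x₀−p)·cosh(ωT) + (ẋ₀/ω)·sinh(ωT) ⇒ p·(1 − cosh) = x(T) − x₀·cosh − (ẋ₀/ω)·sinh
numerator   = 0.5691 − (0.2154)·2.039906 − (0.6942/3.0727)·1.777981 = -0.271986
denominator = 1 − 2.039906 = -1.039906
p = -0.271986 / -1.039906 = 0.2615

p = 0.2615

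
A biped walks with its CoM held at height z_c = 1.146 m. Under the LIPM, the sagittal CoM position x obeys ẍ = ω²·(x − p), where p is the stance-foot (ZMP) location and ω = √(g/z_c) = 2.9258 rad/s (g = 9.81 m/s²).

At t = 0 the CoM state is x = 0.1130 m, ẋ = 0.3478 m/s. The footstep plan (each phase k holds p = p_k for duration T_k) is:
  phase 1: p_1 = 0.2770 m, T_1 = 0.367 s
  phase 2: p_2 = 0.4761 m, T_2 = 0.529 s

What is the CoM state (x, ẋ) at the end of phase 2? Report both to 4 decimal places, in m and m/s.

phase 1: p=0.2770, T=0.367, ωT=1.073769, cosh=1.634053, sinh=1.292334; start (x,ẋ)=(0.113000, 0.347800) → end (x,ẋ)=(0.162640, -0.051779)
phase 2: p=0.4761, T=0.529, ωT=1.547748, cosh=2.456800, sinh=2.244073; start (x,ẋ)=(0.162640, -0.051779) → end (x,ẋ)=(-0.333723, -2.185300)

x = -0.3337, ẋ = -2.1853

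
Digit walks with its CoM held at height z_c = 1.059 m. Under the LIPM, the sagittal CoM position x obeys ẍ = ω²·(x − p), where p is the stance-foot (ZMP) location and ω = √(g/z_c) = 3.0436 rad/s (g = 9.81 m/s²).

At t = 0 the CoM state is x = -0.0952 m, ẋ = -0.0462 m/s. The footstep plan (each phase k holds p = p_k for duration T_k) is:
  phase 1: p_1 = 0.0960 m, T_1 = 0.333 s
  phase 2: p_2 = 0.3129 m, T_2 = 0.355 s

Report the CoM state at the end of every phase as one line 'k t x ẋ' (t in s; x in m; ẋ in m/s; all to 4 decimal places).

phase 1: p=0.0960, T=0.333, ωT=1.013519, cosh=1.559109, sinh=1.196170; start (x,ẋ)=(-0.095200, -0.046200) → end (x,ẋ)=(-0.220259, -0.768126)
phase 2: p=0.3129, T=0.355, ωT=1.080478, cosh=1.642760, sinh=1.303327; start (x,ẋ)=(-0.220259, -0.768126) → end (x,ẋ)=(-0.891878, -3.376784)

1 0.3330 -0.2203 -0.7681
2 0.6880 -0.8919 -3.3768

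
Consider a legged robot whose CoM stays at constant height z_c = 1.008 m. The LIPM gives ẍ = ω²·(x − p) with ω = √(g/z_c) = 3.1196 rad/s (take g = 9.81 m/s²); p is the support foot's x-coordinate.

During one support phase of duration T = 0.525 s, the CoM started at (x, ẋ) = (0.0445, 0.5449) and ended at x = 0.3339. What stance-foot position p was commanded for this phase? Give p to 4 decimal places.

ωT = 3.1196·0.525 = 1.637790; cosh(ωT) = 2.669099, sinh(ωT) = 2.474690
x(T) = p + (x₀−p)·cosh(ωT) + (ẋ₀/ω)·sinh(ωT) ⇒ p·(1 − cosh) = x(T) − x₀·cosh − (ẋ₀/ω)·sinh
numerator   = 0.3339 − (0.0445)·2.669099 − (0.5449/3.1196)·2.474690 = -0.217129
denominator = 1 − 2.669099 = -1.669099
p = -0.217129 / -1.669099 = 0.1301

p = 0.1301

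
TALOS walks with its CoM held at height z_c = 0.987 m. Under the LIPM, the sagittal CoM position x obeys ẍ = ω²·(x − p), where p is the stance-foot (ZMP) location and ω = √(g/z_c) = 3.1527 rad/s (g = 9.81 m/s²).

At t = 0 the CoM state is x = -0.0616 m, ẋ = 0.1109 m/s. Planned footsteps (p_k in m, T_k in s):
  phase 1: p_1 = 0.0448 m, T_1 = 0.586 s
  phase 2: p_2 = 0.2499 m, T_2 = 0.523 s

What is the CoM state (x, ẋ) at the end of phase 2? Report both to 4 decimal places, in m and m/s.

x = -1.4803, ẋ = -5.3171

phase 1: p=0.0448, T=0.586, ωT=1.847482, cosh=3.250730, sinh=3.093097; start (x,ẋ)=(-0.061600, 0.110900) → end (x,ẋ)=(-0.192274, -0.677065)
phase 2: p=0.2499, T=0.523, ωT=1.648862, cosh=2.696663, sinh=2.504395; start (x,ẋ)=(-0.192274, -0.677065) → end (x,ẋ)=(-1.480332, -5.317050)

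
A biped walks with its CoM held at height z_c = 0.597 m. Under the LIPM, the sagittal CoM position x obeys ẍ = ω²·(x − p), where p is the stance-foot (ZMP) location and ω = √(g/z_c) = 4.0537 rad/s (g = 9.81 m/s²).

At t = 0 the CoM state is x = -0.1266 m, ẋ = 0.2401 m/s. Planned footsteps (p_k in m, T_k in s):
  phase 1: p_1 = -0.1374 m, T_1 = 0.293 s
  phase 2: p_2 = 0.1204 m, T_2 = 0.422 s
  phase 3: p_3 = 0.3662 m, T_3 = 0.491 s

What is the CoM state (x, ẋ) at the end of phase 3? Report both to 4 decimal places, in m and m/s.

x = -1.1228, ẋ = -5.8725

phase 1: p=-0.1374, T=0.293, ωT=1.187734, cosh=1.792276, sinh=1.487365; start (x,ẋ)=(-0.126600, 0.240100) → end (x,ẋ)=(-0.029947, 0.495442)
phase 2: p=0.1204, T=0.422, ωT=1.710661, cosh=2.856683, sinh=2.675937; start (x,ẋ)=(-0.029947, 0.495442) → end (x,ẋ)=(0.017959, -0.215559)
phase 3: p=0.3662, T=0.491, ωT=1.990367, cosh=3.727431, sinh=3.590786; start (x,ẋ)=(0.017959, -0.215559) → end (x,ẋ)=(-1.122789, -5.872473)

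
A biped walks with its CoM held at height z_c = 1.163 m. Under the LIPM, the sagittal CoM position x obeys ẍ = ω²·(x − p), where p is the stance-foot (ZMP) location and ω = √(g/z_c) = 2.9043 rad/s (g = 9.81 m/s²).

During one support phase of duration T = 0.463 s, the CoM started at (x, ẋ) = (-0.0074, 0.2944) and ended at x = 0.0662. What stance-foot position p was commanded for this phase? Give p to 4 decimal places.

p = 0.0953

ωT = 2.9043·0.463 = 1.344691; cosh(ωT) = 2.048810, sinh(ωT) = 1.788190
x(T) = p + (x₀−p)·cosh(ωT) + (ẋ₀/ω)·sinh(ωT) ⇒ p·(1 − cosh) = x(T) − x₀·cosh − (ẋ₀/ω)·sinh
numerator   = 0.0662 − (-0.0074)·2.048810 − (0.2944/2.9043)·1.788190 = -0.099902
denominator = 1 − 2.048810 = -1.048810
p = -0.099902 / -1.048810 = 0.0953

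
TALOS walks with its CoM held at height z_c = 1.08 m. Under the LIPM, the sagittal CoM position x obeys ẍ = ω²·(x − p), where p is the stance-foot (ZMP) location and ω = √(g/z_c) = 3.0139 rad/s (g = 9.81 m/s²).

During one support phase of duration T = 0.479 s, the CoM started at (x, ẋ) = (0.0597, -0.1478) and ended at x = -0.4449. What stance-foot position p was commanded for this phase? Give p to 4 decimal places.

ωT = 3.0139·0.479 = 1.443658; cosh(ωT) = 2.236113, sinh(ωT) = 2.000051
x(T) = p + (x₀−p)·cosh(ωT) + (ẋ₀/ω)·sinh(ωT) ⇒ p·(1 − cosh) = x(T) − x₀·cosh − (ẋ₀/ω)·sinh
numerator   = -0.4449 − (0.0597)·2.236113 − (-0.1478/3.0139)·2.000051 = -0.480315
denominator = 1 − 2.236113 = -1.236113
p = -0.480315 / -1.236113 = 0.3886

p = 0.3886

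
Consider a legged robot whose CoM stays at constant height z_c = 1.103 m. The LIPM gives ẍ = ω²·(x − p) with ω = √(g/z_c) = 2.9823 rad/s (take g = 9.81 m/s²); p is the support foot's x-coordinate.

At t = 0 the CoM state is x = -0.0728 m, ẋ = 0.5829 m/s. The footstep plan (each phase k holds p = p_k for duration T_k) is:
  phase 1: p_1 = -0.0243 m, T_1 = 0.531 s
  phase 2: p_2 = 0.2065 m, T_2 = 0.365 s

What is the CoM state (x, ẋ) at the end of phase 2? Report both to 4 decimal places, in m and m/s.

phase 1: p=-0.0243, T=0.531, ωT=1.583601, cosh=2.538853, sinh=2.333618; start (x,ẋ)=(-0.072800, 0.582900) → end (x,ẋ)=(0.308679, 1.142359)
phase 2: p=0.2065, T=0.365, ωT=1.088539, cosh=1.653321, sinh=1.316613; start (x,ẋ)=(0.308679, 1.142359) → end (x,ẋ)=(0.879758, 2.289894)

x = 0.8798, ẋ = 2.2899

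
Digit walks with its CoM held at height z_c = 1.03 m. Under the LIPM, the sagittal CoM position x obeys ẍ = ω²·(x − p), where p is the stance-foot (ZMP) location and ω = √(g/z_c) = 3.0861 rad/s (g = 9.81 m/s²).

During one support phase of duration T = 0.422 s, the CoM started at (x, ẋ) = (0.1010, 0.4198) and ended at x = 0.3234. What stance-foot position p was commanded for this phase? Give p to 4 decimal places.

ωT = 3.0861·0.422 = 1.302334; cosh(ωT) = 1.974884, sinh(ωT) = 1.702988
x(T) = p + (x₀−p)·cosh(ωT) + (ẋ₀/ω)·sinh(ωT) ⇒ p·(1 − cosh) = x(T) − x₀·cosh − (ẋ₀/ω)·sinh
numerator   = 0.3234 − (0.1010)·1.974884 − (0.4198/3.0861)·1.702988 = -0.107719
denominator = 1 − 1.974884 = -0.974884
p = -0.107719 / -0.974884 = 0.1105

p = 0.1105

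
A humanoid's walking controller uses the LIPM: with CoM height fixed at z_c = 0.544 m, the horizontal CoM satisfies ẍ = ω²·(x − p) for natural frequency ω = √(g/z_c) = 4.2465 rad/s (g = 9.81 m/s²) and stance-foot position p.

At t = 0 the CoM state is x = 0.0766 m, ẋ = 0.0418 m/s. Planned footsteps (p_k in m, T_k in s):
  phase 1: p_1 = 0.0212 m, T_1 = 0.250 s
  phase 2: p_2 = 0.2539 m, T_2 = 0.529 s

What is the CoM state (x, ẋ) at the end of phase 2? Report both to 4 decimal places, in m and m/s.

phase 1: p=0.0212, T=0.250, ωT=1.061625, cosh=1.618479, sinh=1.272586; start (x,ẋ)=(0.076600, 0.041800) → end (x,ẋ)=(0.123390, 0.367036)
phase 2: p=0.2539, T=0.529, ωT=2.246399, cosh=4.779703, sinh=4.673924; start (x,ẋ)=(0.123390, 0.367036) → end (x,ẋ)=(0.034082, -0.836009)

x = 0.0341, ẋ = -0.8360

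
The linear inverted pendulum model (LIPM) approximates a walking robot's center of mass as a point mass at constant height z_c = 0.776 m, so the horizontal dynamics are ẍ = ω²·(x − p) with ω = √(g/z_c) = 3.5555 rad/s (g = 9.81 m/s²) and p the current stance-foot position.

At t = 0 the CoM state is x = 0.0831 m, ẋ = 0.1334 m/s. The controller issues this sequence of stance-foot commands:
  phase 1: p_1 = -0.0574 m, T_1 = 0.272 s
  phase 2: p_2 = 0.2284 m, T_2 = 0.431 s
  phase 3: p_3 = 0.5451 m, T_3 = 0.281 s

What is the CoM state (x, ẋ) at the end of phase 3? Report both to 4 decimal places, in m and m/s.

x = 1.1938, ẋ = 2.7909

phase 1: p=-0.0574, T=0.272, ωT=0.967096, cosh=1.505240, sinh=1.125055; start (x,ẋ)=(0.083100, 0.133400) → end (x,ẋ)=(0.196298, 0.762818)
phase 2: p=0.2284, T=0.431, ωT=1.532420, cosh=2.422690, sinh=2.206678; start (x,ẋ)=(0.196298, 0.762818) → end (x,ẋ)=(0.624059, 1.596200)
phase 3: p=0.5451, T=0.281, ωT=0.999096, cosh=1.542018, sinh=1.173806; start (x,ẋ)=(0.624059, 1.596200) → end (x,ẋ)=(1.193823, 2.790904)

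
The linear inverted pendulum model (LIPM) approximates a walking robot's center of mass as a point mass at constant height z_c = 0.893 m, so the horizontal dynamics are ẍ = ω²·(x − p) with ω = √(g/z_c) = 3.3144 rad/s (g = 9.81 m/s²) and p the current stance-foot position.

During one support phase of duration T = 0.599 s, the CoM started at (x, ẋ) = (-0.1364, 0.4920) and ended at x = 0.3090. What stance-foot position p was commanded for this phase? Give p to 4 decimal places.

ωT = 3.3144·0.599 = 1.985326; cosh(ωT) = 3.709377, sinh(ωT) = 3.572041
x(T) = p + (x₀−p)·cosh(ωT) + (ẋ₀/ω)·sinh(ωT) ⇒ p·(1 − cosh) = x(T) − x₀·cosh − (ẋ₀/ω)·sinh
numerator   = 0.3090 − (-0.1364)·3.709377 − (0.4920/3.3144)·3.572041 = 0.284714
denominator = 1 − 3.709377 = -2.709377
p = 0.284714 / -2.709377 = -0.1051

p = -0.1051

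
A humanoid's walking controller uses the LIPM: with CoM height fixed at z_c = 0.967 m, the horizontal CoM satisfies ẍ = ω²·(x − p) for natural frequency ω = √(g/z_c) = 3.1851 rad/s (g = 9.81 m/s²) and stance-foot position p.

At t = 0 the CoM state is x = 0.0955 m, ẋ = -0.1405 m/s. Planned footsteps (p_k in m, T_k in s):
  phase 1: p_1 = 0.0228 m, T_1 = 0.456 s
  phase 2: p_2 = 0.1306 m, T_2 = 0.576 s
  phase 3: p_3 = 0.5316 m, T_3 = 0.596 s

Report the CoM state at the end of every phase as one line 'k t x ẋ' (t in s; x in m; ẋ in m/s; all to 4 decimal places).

1 0.4560 0.0976 0.1510
2 1.0320 0.1692 0.1638
3 1.6280 -0.5373 -3.2072

phase 1: p=0.0228, T=0.456, ωT=1.452406, cosh=2.253694, sinh=2.019688; start (x,ẋ)=(0.095500, -0.140500) → end (x,ẋ)=(0.097552, 0.151028)
phase 2: p=0.1306, T=0.576, ωT=1.834618, cosh=3.211207, sinh=3.051532; start (x,ẋ)=(0.097552, 0.151028) → end (x,ẋ)=(0.169170, 0.163774)
phase 3: p=0.5316, T=0.596, ωT=1.898320, cosh=3.412245, sinh=3.262424; start (x,ẋ)=(0.169170, 0.163774) → end (x,ẋ)=(-0.537349, -3.207224)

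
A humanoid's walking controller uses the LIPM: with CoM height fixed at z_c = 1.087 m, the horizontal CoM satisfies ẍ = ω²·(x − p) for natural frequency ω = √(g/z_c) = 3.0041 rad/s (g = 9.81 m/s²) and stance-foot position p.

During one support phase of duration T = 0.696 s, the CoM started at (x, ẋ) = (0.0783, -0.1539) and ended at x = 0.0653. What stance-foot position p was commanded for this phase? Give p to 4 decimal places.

ωT = 3.0041·0.696 = 2.090854; cosh(ωT) = 4.107700, sinh(ωT) = 3.984119
x(T) = p + (x₀−p)·cosh(ωT) + (ẋ₀/ω)·sinh(ωT) ⇒ p·(1 − cosh) = x(T) − x₀·cosh − (ẋ₀/ω)·sinh
numerator   = 0.0653 − (0.0783)·4.107700 − (-0.1539/3.0041)·3.984119 = -0.052227
denominator = 1 − 4.107700 = -3.107700
p = -0.052227 / -3.107700 = 0.0168

p = 0.0168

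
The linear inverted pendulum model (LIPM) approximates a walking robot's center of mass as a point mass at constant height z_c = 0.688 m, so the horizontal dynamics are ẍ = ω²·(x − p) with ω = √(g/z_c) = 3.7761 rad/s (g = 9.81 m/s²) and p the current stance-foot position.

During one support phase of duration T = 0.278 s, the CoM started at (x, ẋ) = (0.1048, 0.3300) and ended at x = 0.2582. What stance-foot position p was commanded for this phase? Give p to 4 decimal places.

p = 0.0321

ωT = 3.7761·0.278 = 1.049756; cosh(ωT) = 1.603488, sinh(ωT) = 1.253465
x(T) = p + (x₀−p)·cosh(ωT) + (ẋ₀/ω)·sinh(ωT) ⇒ p·(1 − cosh) = x(T) − x₀·cosh − (ẋ₀/ω)·sinh
numerator   = 0.2582 − (0.1048)·1.603488 − (0.3300/3.7761)·1.253465 = -0.019388
denominator = 1 − 1.603488 = -0.603488
p = -0.019388 / -0.603488 = 0.0321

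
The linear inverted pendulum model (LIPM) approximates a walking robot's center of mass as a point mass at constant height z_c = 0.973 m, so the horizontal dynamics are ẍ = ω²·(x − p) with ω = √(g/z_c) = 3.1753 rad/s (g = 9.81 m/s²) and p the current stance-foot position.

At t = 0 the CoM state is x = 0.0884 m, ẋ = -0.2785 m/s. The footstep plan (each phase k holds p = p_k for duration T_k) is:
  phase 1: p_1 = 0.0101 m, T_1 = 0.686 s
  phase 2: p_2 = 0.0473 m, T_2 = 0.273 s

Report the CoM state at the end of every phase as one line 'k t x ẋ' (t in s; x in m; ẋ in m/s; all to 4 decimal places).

1 0.6860 -0.0220 -0.1618
2 0.9590 -0.0997 -0.4421

phase 1: p=0.0101, T=0.686, ωT=2.178256, cosh=4.472064, sinh=4.358826; start (x,ẋ)=(0.088400, -0.278500) → end (x,ẋ)=(-0.022042, -0.161753)
phase 2: p=0.0473, T=0.273, ωT=0.866857, cosh=1.399845, sinh=0.979575; start (x,ẋ)=(-0.022042, -0.161753) → end (x,ẋ)=(-0.099669, -0.442114)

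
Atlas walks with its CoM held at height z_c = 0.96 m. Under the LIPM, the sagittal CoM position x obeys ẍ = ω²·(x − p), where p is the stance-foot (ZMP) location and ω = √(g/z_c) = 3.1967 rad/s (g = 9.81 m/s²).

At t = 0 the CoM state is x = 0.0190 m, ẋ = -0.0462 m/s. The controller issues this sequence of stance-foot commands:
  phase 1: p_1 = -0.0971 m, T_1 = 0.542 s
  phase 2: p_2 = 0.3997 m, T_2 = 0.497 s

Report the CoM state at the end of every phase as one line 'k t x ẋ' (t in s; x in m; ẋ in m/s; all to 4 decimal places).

1 0.5420 0.2019 0.8819
2 1.0390 0.5425 0.7657

phase 1: p=-0.0971, T=0.542, ωT=1.732611, cosh=2.916113, sinh=2.739291; start (x,ẋ)=(0.019000, -0.046200) → end (x,ẋ)=(0.201871, 0.881927)
phase 2: p=0.3997, T=0.497, ωT=1.588760, cosh=2.550925, sinh=2.346746; start (x,ẋ)=(0.201871, 0.881927) → end (x,ẋ)=(0.542490, 0.765651)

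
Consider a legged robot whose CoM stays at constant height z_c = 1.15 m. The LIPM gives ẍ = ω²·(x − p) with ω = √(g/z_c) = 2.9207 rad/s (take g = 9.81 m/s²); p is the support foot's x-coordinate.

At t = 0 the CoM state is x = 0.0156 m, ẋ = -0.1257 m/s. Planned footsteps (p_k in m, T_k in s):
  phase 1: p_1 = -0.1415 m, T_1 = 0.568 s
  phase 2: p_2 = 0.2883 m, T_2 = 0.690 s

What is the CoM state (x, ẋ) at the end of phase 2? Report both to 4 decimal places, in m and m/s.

x = 0.8979, ẋ = 1.9330

phase 1: p=-0.1415, T=0.568, ωT=1.658958, cosh=2.722084, sinh=2.531747; start (x,ẋ)=(0.015600, -0.125700) → end (x,ẋ)=(0.177179, 0.819506)
phase 2: p=0.2883, T=0.690, ωT=2.015283, cosh=3.818067, sinh=3.684784; start (x,ẋ)=(0.177179, 0.819506) → end (x,ẋ)=(0.897929, 1.933028)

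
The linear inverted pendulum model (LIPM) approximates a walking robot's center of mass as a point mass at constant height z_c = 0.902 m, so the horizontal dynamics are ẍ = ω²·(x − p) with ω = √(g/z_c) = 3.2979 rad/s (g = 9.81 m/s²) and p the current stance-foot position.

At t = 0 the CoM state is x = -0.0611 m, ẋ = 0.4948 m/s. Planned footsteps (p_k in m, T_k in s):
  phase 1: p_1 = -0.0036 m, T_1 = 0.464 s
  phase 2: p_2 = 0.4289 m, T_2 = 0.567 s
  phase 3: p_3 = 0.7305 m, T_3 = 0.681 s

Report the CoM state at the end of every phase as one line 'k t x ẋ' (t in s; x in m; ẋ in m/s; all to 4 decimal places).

phase 1: p=-0.0036, T=0.464, ωT=1.530226, cosh=2.417853, sinh=2.201366; start (x,ẋ)=(-0.061100, 0.494800) → end (x,ẋ)=(0.187655, 0.778910)
phase 2: p=0.4289, T=0.567, ωT=1.869909, cosh=3.320923, sinh=3.166785; start (x,ẋ)=(0.187655, 0.778910) → end (x,ẋ)=(0.375687, 0.067202)
phase 3: p=0.7305, T=0.681, ωT=2.245870, cosh=4.777233, sinh=4.671398; start (x,ẋ)=(0.375687, 0.067202) → end (x,ẋ)=(-0.869333, -5.145135)

1 0.4640 0.1877 0.7789
2 1.0310 0.3757 0.0672
3 1.7120 -0.8693 -5.1451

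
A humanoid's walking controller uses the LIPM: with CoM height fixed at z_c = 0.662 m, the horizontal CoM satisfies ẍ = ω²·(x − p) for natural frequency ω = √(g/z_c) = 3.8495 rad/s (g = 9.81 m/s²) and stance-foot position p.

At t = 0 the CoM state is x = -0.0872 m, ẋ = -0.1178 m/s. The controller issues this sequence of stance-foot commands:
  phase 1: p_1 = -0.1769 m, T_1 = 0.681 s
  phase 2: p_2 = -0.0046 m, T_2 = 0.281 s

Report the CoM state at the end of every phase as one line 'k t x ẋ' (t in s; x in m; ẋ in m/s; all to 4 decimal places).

1 0.6810 0.2340 1.5480
2 0.9620 0.9126 3.7442

phase 1: p=-0.1769, T=0.681, ωT=2.621510, cosh=6.914583, sinh=6.841890; start (x,ẋ)=(-0.087200, -0.117800) → end (x,ẋ)=(0.233967, 1.547968)
phase 2: p=-0.0046, T=0.281, ωT=1.081710, cosh=1.644367, sinh=1.305351; start (x,ẋ)=(0.233967, 1.547968) → end (x,ẋ)=(0.912602, 3.744213)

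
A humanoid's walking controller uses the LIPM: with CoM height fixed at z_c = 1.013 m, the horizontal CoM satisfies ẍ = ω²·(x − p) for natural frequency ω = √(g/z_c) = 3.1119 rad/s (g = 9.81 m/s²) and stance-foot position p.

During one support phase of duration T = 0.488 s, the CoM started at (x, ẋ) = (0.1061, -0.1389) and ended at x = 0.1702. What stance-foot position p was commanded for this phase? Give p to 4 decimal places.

ωT = 3.1119·0.488 = 1.518607; cosh(ωT) = 2.392439, sinh(ωT) = 2.173422
x(T) = p + (x₀−p)·cosh(ωT) + (ẋ₀/ω)·sinh(ωT) ⇒ p·(1 − cosh) = x(T) − x₀·cosh − (ẋ₀/ω)·sinh
numerator   = 0.1702 − (0.1061)·2.392439 − (-0.1389/3.1119)·2.173422 = 0.013373
denominator = 1 − 2.392439 = -1.392439
p = 0.013373 / -1.392439 = -0.0096

p = -0.0096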